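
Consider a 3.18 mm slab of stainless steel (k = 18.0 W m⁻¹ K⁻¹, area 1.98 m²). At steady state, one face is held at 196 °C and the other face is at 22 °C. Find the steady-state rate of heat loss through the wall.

Q = kA·ΔT/L = 18.0 × 1.98 × |196 °C − 22 °C| / 0.00318 = 1.95×10^6 W

Q = 1.95×10^6 W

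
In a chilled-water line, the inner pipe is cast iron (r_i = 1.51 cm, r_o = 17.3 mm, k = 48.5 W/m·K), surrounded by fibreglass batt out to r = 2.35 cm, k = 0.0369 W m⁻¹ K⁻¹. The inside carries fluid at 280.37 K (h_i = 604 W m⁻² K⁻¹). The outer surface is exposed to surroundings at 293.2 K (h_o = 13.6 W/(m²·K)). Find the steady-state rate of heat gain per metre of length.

Treat each layer as a resistance in series:
  R'_conv,in = 1/(2πr h) = 1/(2π·0.0151·604) = 0.01745 m·K/W
  R'_cast iron = ln(0.0173/0.0151)/(2πk) = 0.1360/(2π·48.5) = 4.463×10^-4 m·K/W
  R'_fibreglass batt = ln(0.0235/0.0173)/(2πk) = 0.3063/(2π·0.0369) = 1.321 m·K/W
  R'_conv,out = 1/(2πr h) = 1/(2π·0.0235·13.6) = 0.4980 m·K/W
ΣR = 0.01745 + 4.463×10^-4 + 1.321 + 0.4980 = 1.837 m·K/W
Q' = ΔT/ΣR = (280.37 K − 293.2 K)/1.837 = -6.98 W/m
(Negative Q' ⇒ heat flows inward; heat gain = 6.98 W/m.)

Q' = 6.98 W/m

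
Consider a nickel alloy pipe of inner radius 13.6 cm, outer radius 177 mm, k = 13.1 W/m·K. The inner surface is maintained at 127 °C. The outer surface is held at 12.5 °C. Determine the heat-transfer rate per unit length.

Q' = 35.8 kW/m

Q' = 2πk·ΔT/ln(r₂/r₁) = 2π × 13.1 × 114.5 / ln(0.177/0.136) = 35800 W/m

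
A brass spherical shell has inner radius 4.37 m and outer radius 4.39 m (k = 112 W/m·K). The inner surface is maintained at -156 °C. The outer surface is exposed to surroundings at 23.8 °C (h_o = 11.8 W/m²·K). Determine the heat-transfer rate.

Treat each layer as a resistance in series:
  R_brass = (1/4.37 − 1/4.39)/(4πk) = 0.001043/(4π·112) = 7.407×10^-7 K/W
  R_conv,out = 1/(4πr²h) = 1/(4π·4.39²·11.8) = 3.499×10^-4 K/W
ΣR = 7.407×10^-7 + 3.499×10^-4 = 3.506×10^-4 K/W
Q = ΔT/ΣR = (-156 °C − 23.8 °C)/3.506×10^-4 = -5.13×10^5 W
(Negative Q ⇒ heat flows inward; heat gain = 5.13×10^5 W.)

Q = 5.13×10^5 W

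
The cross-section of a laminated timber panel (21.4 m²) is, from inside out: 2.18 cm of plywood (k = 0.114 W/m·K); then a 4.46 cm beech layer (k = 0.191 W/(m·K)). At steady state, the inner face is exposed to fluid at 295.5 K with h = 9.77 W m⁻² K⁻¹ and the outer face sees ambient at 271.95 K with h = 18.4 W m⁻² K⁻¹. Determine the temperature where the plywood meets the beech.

T = 283.6 K

Series thermal resistances, inner to outer:
  R_conv,in = 1/(hA) = 1/(9.77·21.4) = 0.004783 K/W
  R_plywood = L/(kA) = 0.0218/(0.114·21.4) = 0.008936 K/W
  R_beech = L/(kA) = 0.0446/(0.191·21.4) = 0.01091 K/W
  R_conv,out = 1/(hA) = 1/(18.4·21.4) = 0.002540 K/W
ΣR = 0.004783 + 0.008936 + 0.01091 + 0.002540 = 0.02717 K/W
Q = ΔT/ΣR = (295.5 K − 271.95 K)/0.02717 = 866.8 W
From the inner boundary to the plywood/beech interface, ΣR_partial = 0.01372 K/W.
T_interface = T_in − Q·ΣR_partial = 295.5 K − (866.8)(0.01372) = 283.6 K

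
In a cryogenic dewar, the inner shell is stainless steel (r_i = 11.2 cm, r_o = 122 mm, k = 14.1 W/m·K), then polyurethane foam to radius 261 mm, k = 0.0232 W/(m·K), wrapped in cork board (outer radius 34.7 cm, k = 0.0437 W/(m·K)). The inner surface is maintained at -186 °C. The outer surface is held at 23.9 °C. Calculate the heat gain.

Resistance network (inner→outer):
  R_stainless steel = (1/0.112 − 1/0.122)/(4πk) = 0.7319/(4π·14.1) = 0.004130 K/W
  R_polyurethane foam = (1/0.122 − 1/0.261)/(4πk) = 4.365/(4π·0.0232) = 14.97 K/W
  R_cork board = (1/0.261 − 1/0.347)/(4πk) = 0.9496/(4π·0.0437) = 1.729 K/W
ΣR = 0.004130 + 14.97 + 1.729 = 16.70 K/W
Q = ΔT/ΣR = (-186 °C − 23.9 °C)/16.70 = -12.6 W
(Negative Q ⇒ heat flows inward; heat gain = 12.6 W.)

Q = 12.6 W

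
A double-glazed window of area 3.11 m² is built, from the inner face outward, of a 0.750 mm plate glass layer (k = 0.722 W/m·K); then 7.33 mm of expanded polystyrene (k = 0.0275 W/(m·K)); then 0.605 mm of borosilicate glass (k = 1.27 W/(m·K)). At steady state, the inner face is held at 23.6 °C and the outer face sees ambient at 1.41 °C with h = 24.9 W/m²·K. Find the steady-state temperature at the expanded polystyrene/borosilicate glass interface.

Series thermal resistances, inner to outer:
  R_plate glass = L/(kA) = 7.50×10^-4/(0.722·3.11) = 3.340×10^-4 K/W
  R_expanded polystyrene = L/(kA) = 0.00733/(0.0275·3.11) = 0.08571 K/W
  R_borosilicate glass = L/(kA) = 6.05×10^-4/(1.27·3.11) = 1.532×10^-4 K/W
  R_conv,out = 1/(hA) = 1/(24.9·3.11) = 0.01291 K/W
ΣR = 3.340×10^-4 + 0.08571 + 1.532×10^-4 + 0.01291 = 0.09911 K/W
Q = ΔT/ΣR = (23.6 °C − 1.41 °C)/0.09911 = 223.9 W
From the inner boundary to the expanded polystyrene/borosilicate glass interface, ΣR_partial = 0.08604 K/W.
T_interface = T_in − Q·ΣR_partial = 23.6 °C − (223.9)(0.08604) = 4.34 °C

T = 4.34 °C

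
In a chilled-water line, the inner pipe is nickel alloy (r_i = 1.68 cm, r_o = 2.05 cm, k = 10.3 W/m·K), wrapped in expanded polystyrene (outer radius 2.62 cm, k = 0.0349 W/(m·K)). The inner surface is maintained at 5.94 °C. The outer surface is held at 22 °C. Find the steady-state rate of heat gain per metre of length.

Treat each layer as a resistance in series:
  R'_nickel alloy = ln(0.0205/0.0168)/(2πk) = 0.1990/(2π·10.3) = 0.003076 m·K/W
  R'_expanded polystyrene = ln(0.0262/0.0205)/(2πk) = 0.2453/(2π·0.0349) = 1.119 m·K/W
ΣR = 0.003076 + 1.119 = 1.122 m·K/W
Q' = ΔT/ΣR = (5.94 °C − 22 °C)/1.122 = -14.3 W/m
(Negative Q' ⇒ heat flows inward; heat gain = 14.3 W/m.)

Q' = 14.3 W/m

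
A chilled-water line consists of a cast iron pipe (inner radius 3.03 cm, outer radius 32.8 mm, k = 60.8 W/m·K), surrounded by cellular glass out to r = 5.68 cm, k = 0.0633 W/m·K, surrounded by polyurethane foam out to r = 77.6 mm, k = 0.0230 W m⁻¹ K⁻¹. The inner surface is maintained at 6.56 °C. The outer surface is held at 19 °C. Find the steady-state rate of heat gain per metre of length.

Q' = 3.51 W/m

Series thermal resistances, inner to outer:
  R'_cast iron = ln(0.0328/0.0303)/(2πk) = 0.07928/(2π·60.8) = 2.075×10^-4 m·K/W
  R'_cellular glass = ln(0.0568/0.0328)/(2πk) = 0.5491/(2π·0.0633) = 1.381 m·K/W
  R'_polyurethane foam = ln(0.0776/0.0568)/(2πk) = 0.3120/(2π·0.0230) = 2.159 m·K/W
ΣR = 2.075×10^-4 + 1.381 + 2.159 = 3.540 m·K/W
Q' = ΔT/ΣR = (6.56 °C − 19 °C)/3.540 = -3.51 W/m
(Negative Q' ⇒ heat flows inward; heat gain = 3.51 W/m.)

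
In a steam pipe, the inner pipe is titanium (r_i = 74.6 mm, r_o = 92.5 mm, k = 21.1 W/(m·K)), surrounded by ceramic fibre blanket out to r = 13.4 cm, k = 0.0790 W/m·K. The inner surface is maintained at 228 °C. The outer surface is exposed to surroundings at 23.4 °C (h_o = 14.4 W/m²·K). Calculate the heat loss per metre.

Series thermal resistances, inner to outer:
  R'_titanium = ln(0.0925/0.0746)/(2πk) = 0.2151/(2π·21.1) = 0.001622 m·K/W
  R'_ceramic fibre blanket = ln(0.134/0.0925)/(2πk) = 0.3706/(2π·0.0790) = 0.7467 m·K/W
  R'_conv,out = 1/(2πr h) = 1/(2π·0.134·14.4) = 0.08248 m·K/W
ΣR = 0.001622 + 0.7467 + 0.08248 = 0.8308 m·K/W
Q' = ΔT/ΣR = (228 °C − 23.4 °C)/0.8308 = 246 W/m

Q' = 246 W/m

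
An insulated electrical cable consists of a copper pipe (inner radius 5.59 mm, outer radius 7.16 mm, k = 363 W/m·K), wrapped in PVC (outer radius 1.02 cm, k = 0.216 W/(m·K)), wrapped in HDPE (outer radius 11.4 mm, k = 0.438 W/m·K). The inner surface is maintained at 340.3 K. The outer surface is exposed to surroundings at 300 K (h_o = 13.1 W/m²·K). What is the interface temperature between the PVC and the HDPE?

Treat each layer as a resistance in series:
  R'_copper = ln(0.00716/0.00559)/(2πk) = 0.2475/(2π·363) = 1.085×10^-4 m·K/W
  R'_PVC = ln(0.0102/0.00716)/(2πk) = 0.3539/(2π·0.216) = 0.2607 m·K/W
  R'_HDPE = ln(0.0114/0.0102)/(2πk) = 0.1112/(2π·0.438) = 0.04042 m·K/W
  R'_conv,out = 1/(2πr h) = 1/(2π·0.0114·13.1) = 1.066 m·K/W
ΣR = 1.085×10^-4 + 0.2607 + 0.04042 + 1.066 = 1.367 m·K/W
Q' = ΔT/ΣR = (340.3 K − 300 K)/1.367 = 29.48 W/m
From the inner boundary to the PVC/HDPE interface, ΣR_partial = 0.2608 m·K/W.
T_interface = T_in − Q'·ΣR_partial = 340.3 K − (29.48)(0.2608) = 332.6 K

T = 332.6 K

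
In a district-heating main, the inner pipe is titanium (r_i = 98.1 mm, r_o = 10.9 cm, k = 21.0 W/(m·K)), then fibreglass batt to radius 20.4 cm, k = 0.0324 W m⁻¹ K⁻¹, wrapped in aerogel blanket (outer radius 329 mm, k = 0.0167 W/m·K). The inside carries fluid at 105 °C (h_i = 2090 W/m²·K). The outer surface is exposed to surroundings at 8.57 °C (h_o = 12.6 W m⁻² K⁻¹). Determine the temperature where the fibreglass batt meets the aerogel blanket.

Series thermal resistances, inner to outer:
  R'_conv,in = 1/(2πr h) = 1/(2π·0.0981·2090) = 7.763×10^-4 m·K/W
  R'_titanium = ln(0.109/0.0981)/(2πk) = 0.1054/(2π·21.0) = 7.985×10^-4 m·K/W
  R'_fibreglass batt = ln(0.204/0.109)/(2πk) = 0.6268/(2π·0.0324) = 3.079 m·K/W
  R'_aerogel blanket = ln(0.329/0.204)/(2πk) = 0.4779/(2π·0.0167) = 4.555 m·K/W
  R'_conv,out = 1/(2πr h) = 1/(2π·0.329·12.6) = 0.03839 m·K/W
ΣR = 7.763×10^-4 + 7.985×10^-4 + 3.079 + 4.555 + 0.03839 = 7.674 m·K/W
Q' = ΔT/ΣR = (105 °C − 8.57 °C)/7.674 = 12.57 W/m
From the inner boundary to the fibreglass batt/aerogel blanket interface, ΣR_partial = 3.081 m·K/W.
T_interface = T_in − Q'·ΣR_partial = 105 °C − (12.57)(3.081) = 66.3 °C

T = 66.3 °C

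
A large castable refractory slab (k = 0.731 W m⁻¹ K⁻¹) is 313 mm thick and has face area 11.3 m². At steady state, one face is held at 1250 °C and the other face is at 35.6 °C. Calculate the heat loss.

Q = 32.0 kW

Q = kA·ΔT/L = 0.731 × 11.3 × |1250 °C − 35.6 °C| / 0.313 = 32000 W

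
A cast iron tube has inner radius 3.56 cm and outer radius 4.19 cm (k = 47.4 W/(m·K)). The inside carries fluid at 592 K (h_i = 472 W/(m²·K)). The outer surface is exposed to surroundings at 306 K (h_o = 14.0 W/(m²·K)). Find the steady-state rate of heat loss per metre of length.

Q' = 1020 W/m

Series thermal resistances, inner to outer:
  R'_conv,in = 1/(2πr h) = 1/(2π·0.0356·472) = 0.009472 m·K/W
  R'_cast iron = ln(0.0419/0.0356)/(2πk) = 0.1629/(2π·47.4) = 5.471×10^-4 m·K/W
  R'_conv,out = 1/(2πr h) = 1/(2π·0.0419·14.0) = 0.2713 m·K/W
ΣR = 0.009472 + 5.471×10^-4 + 0.2713 = 0.2813 m·K/W
Q' = ΔT/ΣR = (592 K − 306 K)/0.2813 = 1020 W/m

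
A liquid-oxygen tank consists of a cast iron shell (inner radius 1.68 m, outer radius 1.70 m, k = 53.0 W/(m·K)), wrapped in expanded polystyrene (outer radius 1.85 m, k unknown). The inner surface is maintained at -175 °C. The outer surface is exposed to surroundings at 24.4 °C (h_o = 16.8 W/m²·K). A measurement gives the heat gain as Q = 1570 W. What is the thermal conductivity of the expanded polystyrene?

k = 0.0302 W/m·K

ΣR = ΔT/Q = |-175 − 24.4|/1570 = 0.1270 K/W
Known resistances:
  R_cast iron = (1/1.68 − 1/1.70)/(4πk) = 0.007003/(4π·53.0) = 1.051×10^-5 K/W
  R_conv,out = 1/(4πr²h) = 1/(4π·1.85²·16.8) = 0.001384 K/W
R_expanded polystyrene = ΣR − ΣR_known = 0.1270 − 0.001395 = 0.1256 K/W
(1/r₁−1/r₂)/(4πk) = 0.1256 ⇒ k = 0.04769/(4π·0.1256) = 0.0302 W/m·K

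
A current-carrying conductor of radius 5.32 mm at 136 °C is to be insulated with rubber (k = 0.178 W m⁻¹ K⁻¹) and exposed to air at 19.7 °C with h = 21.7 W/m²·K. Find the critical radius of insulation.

r_cr = 0.820 cm

For a cylinder, r_cr = k_ins/h = 0.178/21.7 = 0.00820 m = 0.820 cm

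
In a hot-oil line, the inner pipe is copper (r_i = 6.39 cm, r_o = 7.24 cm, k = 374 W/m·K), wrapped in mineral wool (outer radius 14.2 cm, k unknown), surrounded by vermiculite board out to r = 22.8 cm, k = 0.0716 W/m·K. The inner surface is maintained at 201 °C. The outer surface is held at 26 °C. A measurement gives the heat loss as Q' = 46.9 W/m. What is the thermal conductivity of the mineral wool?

k = 0.0400 W/m·K

ΣR = ΔT/Q' = |201 − 26|/46.9 = 3.731 m·K/W
Known resistances:
  R'_copper = ln(0.0724/0.0639)/(2πk) = 0.1249/(2π·374) = 5.315×10^-5 m·K/W
  R'_vermiculite board = ln(0.228/0.142)/(2πk) = 0.4735/(2π·0.0716) = 1.053 m·K/W
R_mineral wool = ΣR − ΣR_known = 3.731 − 1.053 = 2.678 m·K/W
ln(r₂/r₁)/(2πk) = 2.678 ⇒ k = 0.6736/(2π·2.678) = 0.0400 W/m·K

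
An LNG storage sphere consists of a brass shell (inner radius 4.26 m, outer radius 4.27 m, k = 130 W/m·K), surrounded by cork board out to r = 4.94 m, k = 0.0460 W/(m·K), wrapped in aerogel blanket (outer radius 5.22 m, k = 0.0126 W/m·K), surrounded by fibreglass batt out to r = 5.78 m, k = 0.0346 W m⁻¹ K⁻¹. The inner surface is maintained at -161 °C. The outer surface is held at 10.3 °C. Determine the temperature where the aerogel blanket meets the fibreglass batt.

Resistance network (inner→outer):
  R_brass = (1/4.26 − 1/4.27)/(4πk) = 5.497×10^-4/(4π·130) = 3.365×10^-7 K/W
  R_cork board = (1/4.27 − 1/4.94)/(4πk) = 0.03176/(4π·0.0460) = 0.05495 K/W
  R_aerogel blanket = (1/4.94 − 1/5.22)/(4πk) = 0.01086/(4π·0.0126) = 0.06858 K/W
  R_fibreglass batt = (1/5.22 − 1/5.78)/(4πk) = 0.01856/(4π·0.0346) = 0.04269 K/W
ΣR = 3.365×10^-7 + 0.05495 + 0.06858 + 0.04269 = 0.1662 K/W
Q = ΔT/ΣR = (-161 °C − 10.3 °C)/0.1662 = -1031 W
From the inner boundary to the aerogel blanket/fibreglass batt interface, ΣR_partial = 0.1235 K/W.
T_interface = T_in − Q·ΣR_partial = -161 °C − (-1031)(0.1235) = -33.7 °C

T = -33.7 °C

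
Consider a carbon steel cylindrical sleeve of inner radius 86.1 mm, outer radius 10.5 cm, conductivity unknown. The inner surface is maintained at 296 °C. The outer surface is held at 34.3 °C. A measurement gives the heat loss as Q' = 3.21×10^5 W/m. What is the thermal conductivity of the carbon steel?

k = 38.7 W/m·K

ΣR = ΔT/Q' = |296 − 34.3|/3.21×10^5 = 8.153×10^-4 m·K/W
ln(r₂/r₁)/(2πk) = 8.153×10^-4 ⇒ k = 0.1985/(2π·8.153×10^-4) = 38.7 W/m·K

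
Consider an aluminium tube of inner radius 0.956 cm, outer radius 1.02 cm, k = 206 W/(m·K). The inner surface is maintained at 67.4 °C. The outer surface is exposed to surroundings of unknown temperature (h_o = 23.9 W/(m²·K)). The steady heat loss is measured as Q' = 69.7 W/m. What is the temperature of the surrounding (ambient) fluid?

T_out = 21.9 °C

Sum the resistances:
  R'_aluminium = ln(0.0102/0.00956)/(2πk) = 0.06480/(2π·206) = 5.006×10^-5 m·K/W
  R'_conv,out = 1/(2πr h) = 1/(2π·0.0102·23.9) = 0.6529 m·K/W
ΣR = 0.6529 m·K/W
ΔT = Q'·ΣR = 69.7 × 0.6529 = 45.51 K
Heat flows outward, so T_out = T_in − ΔT = 67.4 − 45.51 = 21.9 °C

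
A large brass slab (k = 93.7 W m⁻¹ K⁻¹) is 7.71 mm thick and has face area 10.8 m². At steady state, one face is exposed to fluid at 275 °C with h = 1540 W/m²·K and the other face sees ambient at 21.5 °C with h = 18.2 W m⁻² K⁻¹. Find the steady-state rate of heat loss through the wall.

Q = 49200 W

Treat each layer as a resistance in series:
  R_conv,in = 1/(hA) = 1/(1540·10.8) = 6.013×10^-5 K/W
  R_brass = L/(kA) = 0.00771/(93.7·10.8) = 7.619×10^-6 K/W
  R_conv,out = 1/(hA) = 1/(18.2·10.8) = 0.005088 K/W
ΣR = 6.013×10^-5 + 7.619×10^-6 + 0.005088 = 0.005156 K/W
Q = ΔT/ΣR = (275 °C − 21.5 °C)/0.005156 = 49200 W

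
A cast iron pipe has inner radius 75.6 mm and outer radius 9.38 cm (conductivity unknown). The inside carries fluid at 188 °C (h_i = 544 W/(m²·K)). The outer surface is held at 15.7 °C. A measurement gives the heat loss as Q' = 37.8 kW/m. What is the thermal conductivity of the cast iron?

ΣR = ΔT/Q' = |188 − 15.7|/37800 = 0.004558 m·K/W
Known resistances:
  R'_conv,in = 1/(2πr h) = 1/(2π·0.0756·544) = 0.003870 m·K/W
R_cast iron = ΣR − ΣR_known = 0.004558 − 0.003870 = 6.880×10^-4 m·K/W
ln(r₂/r₁)/(2πk) = 6.880×10^-4 ⇒ k = 0.2157/(2π·6.880×10^-4) = 49.9 W/m·K

k = 49.9 W/m·K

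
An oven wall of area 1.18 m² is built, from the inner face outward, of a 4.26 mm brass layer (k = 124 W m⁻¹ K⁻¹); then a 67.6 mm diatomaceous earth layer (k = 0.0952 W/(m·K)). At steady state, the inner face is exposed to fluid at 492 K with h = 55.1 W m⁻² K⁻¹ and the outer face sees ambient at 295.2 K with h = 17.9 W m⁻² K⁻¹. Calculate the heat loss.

Series thermal resistances, inner to outer:
  R_conv,in = 1/(hA) = 1/(55.1·1.18) = 0.01538 K/W
  R_brass = L/(kA) = 0.00426/(124·1.18) = 2.911×10^-5 K/W
  R_diatomaceous earth = L/(kA) = 0.0676/(0.0952·1.18) = 0.6018 K/W
  R_conv,out = 1/(hA) = 1/(17.9·1.18) = 0.04734 K/W
ΣR = 0.01538 + 2.911×10^-5 + 0.6018 + 0.04734 = 0.6645 K/W
Q = ΔT/ΣR = (492 K − 295.2 K)/0.6645 = 296 W

Q = 296 W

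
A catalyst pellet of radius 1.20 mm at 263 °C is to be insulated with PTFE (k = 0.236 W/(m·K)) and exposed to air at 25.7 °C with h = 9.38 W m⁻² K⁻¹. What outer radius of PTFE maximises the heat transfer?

r_cr = 5.03 cm

For a sphere, r_cr = 2k_ins/h = 2·0.236/9.38 = 0.0503 m = 5.03 cm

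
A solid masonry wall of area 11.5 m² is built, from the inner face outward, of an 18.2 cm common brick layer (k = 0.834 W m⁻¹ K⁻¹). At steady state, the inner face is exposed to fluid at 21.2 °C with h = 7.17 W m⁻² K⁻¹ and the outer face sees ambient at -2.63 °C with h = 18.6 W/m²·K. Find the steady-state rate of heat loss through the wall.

Resistance network (inner→outer):
  R_conv,in = 1/(hA) = 1/(7.17·11.5) = 0.01213 K/W
  R_common brick = L/(kA) = 0.182/(0.834·11.5) = 0.01898 K/W
  R_conv,out = 1/(hA) = 1/(18.6·11.5) = 0.004675 K/W
ΣR = 0.01213 + 0.01898 + 0.004675 = 0.03578 K/W
Q = ΔT/ΣR = (21.2 °C − -2.63 °C)/0.03578 = 666 W

Q = 666 W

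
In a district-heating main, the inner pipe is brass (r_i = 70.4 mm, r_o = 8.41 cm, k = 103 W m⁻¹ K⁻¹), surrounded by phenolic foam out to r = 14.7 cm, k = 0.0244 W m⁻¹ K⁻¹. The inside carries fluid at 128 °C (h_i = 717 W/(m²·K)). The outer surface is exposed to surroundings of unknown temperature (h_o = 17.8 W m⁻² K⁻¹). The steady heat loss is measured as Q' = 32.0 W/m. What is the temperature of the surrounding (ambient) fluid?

Sum the resistances:
  R'_conv,in = 1/(2πr h) = 1/(2π·0.0704·717) = 0.003153 m·K/W
  R'_brass = ln(0.0841/0.0704)/(2πk) = 0.1778/(2π·103) = 2.748×10^-4 m·K/W
  R'_phenolic foam = ln(0.147/0.0841)/(2πk) = 0.5584/(2π·0.0244) = 3.642 m·K/W
  R'_conv,out = 1/(2πr h) = 1/(2π·0.147·17.8) = 0.06083 m·K/W
ΣR = 3.707 m·K/W
ΔT = Q'·ΣR = 32.0 × 3.707 = 118.6 K
Heat flows outward, so T_out = T_in − ΔT = 128 − 118.6 = 9.4 °C

T_out = 9.4 °C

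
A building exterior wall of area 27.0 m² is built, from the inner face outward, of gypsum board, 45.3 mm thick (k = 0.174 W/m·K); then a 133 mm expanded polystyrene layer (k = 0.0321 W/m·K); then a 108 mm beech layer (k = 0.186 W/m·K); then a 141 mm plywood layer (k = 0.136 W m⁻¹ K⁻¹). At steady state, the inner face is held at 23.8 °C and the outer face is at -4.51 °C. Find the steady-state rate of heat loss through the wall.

Q = 127 W

Resistance network (inner→outer):
  R_gypsum board = L/(kA) = 0.0453/(0.174·27.0) = 0.009642 K/W
  R_expanded polystyrene = L/(kA) = 0.133/(0.0321·27.0) = 0.1535 K/W
  R_beech = L/(kA) = 0.108/(0.186·27.0) = 0.02151 K/W
  R_plywood = L/(kA) = 0.141/(0.136·27.0) = 0.03840 K/W
ΣR = 0.009642 + 0.1535 + 0.02151 + 0.03840 = 0.2231 K/W
Q = ΔT/ΣR = (23.8 °C − -4.51 °C)/0.2231 = 127 W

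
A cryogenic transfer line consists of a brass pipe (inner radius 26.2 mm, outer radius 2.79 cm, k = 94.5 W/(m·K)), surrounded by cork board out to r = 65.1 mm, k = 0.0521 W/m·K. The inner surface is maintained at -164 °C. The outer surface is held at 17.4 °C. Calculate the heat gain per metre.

Resistance network (inner→outer):
  R'_brass = ln(0.0279/0.0262)/(2πk) = 0.06287/(2π·94.5) = 1.059×10^-4 m·K/W
  R'_cork board = ln(0.0651/0.0279)/(2πk) = 0.8473/(2π·0.0521) = 2.588 m·K/W
ΣR = 1.059×10^-4 + 2.588 = 2.588 m·K/W
Q' = ΔT/ΣR = (-164 °C − 17.4 °C)/2.588 = -70.1 W/m
(Negative Q' ⇒ heat flows inward; heat gain = 70.1 W/m.)

Q' = 70.1 W/m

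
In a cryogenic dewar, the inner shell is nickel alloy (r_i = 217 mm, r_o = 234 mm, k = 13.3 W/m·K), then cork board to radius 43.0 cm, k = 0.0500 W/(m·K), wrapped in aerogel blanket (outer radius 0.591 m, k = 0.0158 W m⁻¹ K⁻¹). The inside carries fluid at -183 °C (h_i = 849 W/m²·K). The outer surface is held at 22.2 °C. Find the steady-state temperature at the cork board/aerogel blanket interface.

Series thermal resistances, inner to outer:
  R_conv,in = 1/(4πr²h) = 1/(4π·0.217²·849) = 0.001991 K/W
  R_nickel alloy = (1/0.217 − 1/0.234)/(4πk) = 0.3348/(4π·13.3) = 0.002003 K/W
  R_cork board = (1/0.234 − 1/0.430)/(4πk) = 1.948/(4π·0.0500) = 3.100 K/W
  R_aerogel blanket = (1/0.430 − 1/0.591)/(4πk) = 0.6335/(4π·0.0158) = 3.191 K/W
ΣR = 0.001991 + 0.002003 + 3.100 + 3.191 = 6.295 K/W
Q = ΔT/ΣR = (-183 °C − 22.2 °C)/6.295 = -32.60 W
From the inner boundary to the cork board/aerogel blanket interface, ΣR_partial = 3.104 K/W.
T_interface = T_in − Q·ΣR_partial = -183 °C − (-32.60)(3.104) = -81.8 °C

T = -81.8 °C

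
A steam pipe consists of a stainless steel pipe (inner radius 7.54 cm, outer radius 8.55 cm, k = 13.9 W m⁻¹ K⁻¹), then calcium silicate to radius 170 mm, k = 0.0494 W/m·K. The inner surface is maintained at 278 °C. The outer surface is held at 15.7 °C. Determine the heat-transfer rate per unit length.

Resistance network (inner→outer):
  R'_stainless steel = ln(0.0855/0.0754)/(2πk) = 0.1257/(2π·13.9) = 0.001439 m·K/W
  R'_calcium silicate = ln(0.170/0.0855)/(2πk) = 0.6873/(2π·0.0494) = 2.214 m·K/W
ΣR = 0.001439 + 2.214 = 2.215 m·K/W
Q' = ΔT/ΣR = (278 °C − 15.7 °C)/2.215 = 118 W/m

Q' = 118 W/m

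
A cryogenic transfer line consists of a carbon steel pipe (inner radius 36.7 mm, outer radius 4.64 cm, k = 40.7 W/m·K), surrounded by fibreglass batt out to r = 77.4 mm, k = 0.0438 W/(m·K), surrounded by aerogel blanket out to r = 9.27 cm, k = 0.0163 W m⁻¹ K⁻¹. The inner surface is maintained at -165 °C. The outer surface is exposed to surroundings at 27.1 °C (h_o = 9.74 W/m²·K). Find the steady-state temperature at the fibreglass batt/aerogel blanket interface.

T = -70.9 °C

Resistance network (inner→outer):
  R'_carbon steel = ln(0.0464/0.0367)/(2πk) = 0.2345/(2π·40.7) = 9.171×10^-4 m·K/W
  R'_fibreglass batt = ln(0.0774/0.0464)/(2πk) = 0.5117/(2π·0.0438) = 1.859 m·K/W
  R'_aerogel blanket = ln(0.0927/0.0774)/(2πk) = 0.1804/(2π·0.0163) = 1.761 m·K/W
  R'_conv,out = 1/(2πr h) = 1/(2π·0.0927·9.74) = 0.1763 m·K/W
ΣR = 9.171×10^-4 + 1.859 + 1.761 + 0.1763 = 3.797 m·K/W
Q' = ΔT/ΣR = (-165 °C − 27.1 °C)/3.797 = -50.59 W/m
From the inner boundary to the fibreglass batt/aerogel blanket interface, ΣR_partial = 1.860 m·K/W.
T_interface = T_in − Q'·ΣR_partial = -165 °C − (-50.59)(1.860) = -70.9 °C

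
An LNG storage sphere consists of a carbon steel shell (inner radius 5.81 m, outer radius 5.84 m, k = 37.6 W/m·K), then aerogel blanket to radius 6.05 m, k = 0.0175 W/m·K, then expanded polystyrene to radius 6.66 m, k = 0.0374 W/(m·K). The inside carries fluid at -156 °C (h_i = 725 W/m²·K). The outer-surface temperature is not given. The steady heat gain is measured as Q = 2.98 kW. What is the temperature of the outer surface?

Sum the resistances:
  R_conv,in = 1/(4πr²h) = 1/(4π·5.81²·725) = 3.252×10^-6 K/W
  R_carbon steel = (1/5.81 − 1/5.84)/(4πk) = 8.842×10^-4/(4π·37.6) = 1.871×10^-6 K/W
  R_aerogel blanket = (1/5.84 − 1/6.05)/(4πk) = 0.005944/(4π·0.0175) = 0.02703 K/W
  R_expanded polystyrene = (1/6.05 − 1/6.66)/(4πk) = 0.01514/(4π·0.0374) = 0.03221 K/W
ΣR = 0.05924 K/W
ΔT = Q·ΣR = 2980 × 0.05924 = 176.5 K
Heat flows inward, so T_out = T_in + ΔT = -156 + 176.5 = 20.5 °C

T_out = 20.5 °C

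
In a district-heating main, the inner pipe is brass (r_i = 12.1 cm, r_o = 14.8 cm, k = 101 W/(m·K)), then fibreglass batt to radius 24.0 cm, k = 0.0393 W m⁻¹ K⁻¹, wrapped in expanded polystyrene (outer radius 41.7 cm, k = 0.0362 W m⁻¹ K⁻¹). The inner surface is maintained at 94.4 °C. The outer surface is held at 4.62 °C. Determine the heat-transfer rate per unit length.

Resistance network (inner→outer):
  R'_brass = ln(0.148/0.121)/(2πk) = 0.2014/(2π·101) = 3.174×10^-4 m·K/W
  R'_fibreglass batt = ln(0.240/0.148)/(2πk) = 0.4834/(2π·0.0393) = 1.958 m·K/W
  R'_expanded polystyrene = ln(0.417/0.240)/(2πk) = 0.5524/(2π·0.0362) = 2.429 m·K/W
ΣR = 3.174×10^-4 + 1.958 + 2.429 = 4.387 m·K/W
Q' = ΔT/ΣR = (94.4 °C − 4.62 °C)/4.387 = 20.5 W/m

Q' = 20.5 W/m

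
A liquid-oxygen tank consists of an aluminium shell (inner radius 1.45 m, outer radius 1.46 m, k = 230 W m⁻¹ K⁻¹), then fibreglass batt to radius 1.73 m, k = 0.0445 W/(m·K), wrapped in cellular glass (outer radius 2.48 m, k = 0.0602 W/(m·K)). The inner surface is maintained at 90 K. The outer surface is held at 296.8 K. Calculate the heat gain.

Q = 490 W

Series thermal resistances, inner to outer:
  R_aluminium = (1/1.45 − 1/1.46)/(4πk) = 0.004724/(4π·230) = 1.634×10^-6 K/W
  R_fibreglass batt = (1/1.46 − 1/1.73)/(4πk) = 0.1069/(4π·0.0445) = 0.1912 K/W
  R_cellular glass = (1/1.73 − 1/2.48)/(4πk) = 0.1748/(4π·0.0602) = 0.2311 K/W
ΣR = 1.634×10^-6 + 0.1912 + 0.2311 = 0.4223 K/W
Q = ΔT/ΣR = (90 K − 296.8 K)/0.4223 = -490 W
(Negative Q ⇒ heat flows inward; heat gain = 490 W.)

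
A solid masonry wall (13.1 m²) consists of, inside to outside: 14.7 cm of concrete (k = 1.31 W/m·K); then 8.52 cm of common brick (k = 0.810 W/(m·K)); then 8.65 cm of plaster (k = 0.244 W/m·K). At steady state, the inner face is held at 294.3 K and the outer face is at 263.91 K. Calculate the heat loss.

Resistance network (inner→outer):
  R_concrete = L/(kA) = 0.147/(1.31·13.1) = 0.008566 K/W
  R_common brick = L/(kA) = 0.0852/(0.810·13.1) = 0.008029 K/W
  R_plaster = L/(kA) = 0.0865/(0.244·13.1) = 0.02706 K/W
ΣR = 0.008566 + 0.008029 + 0.02706 = 0.04365 K/W
Q = ΔT/ΣR = (294.3 K − 263.91 K)/0.04365 = 696 W

Q = 696 W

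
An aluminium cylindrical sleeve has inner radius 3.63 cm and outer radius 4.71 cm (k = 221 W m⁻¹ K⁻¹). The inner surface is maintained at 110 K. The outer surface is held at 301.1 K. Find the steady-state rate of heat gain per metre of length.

Q' = 1.02×10^6 W/m

Q' = 2πk·ΔT/ln(r₂/r₁) = 2π × 221 × 191.1 / ln(0.0471/0.0363) = 1.02×10^6 W/m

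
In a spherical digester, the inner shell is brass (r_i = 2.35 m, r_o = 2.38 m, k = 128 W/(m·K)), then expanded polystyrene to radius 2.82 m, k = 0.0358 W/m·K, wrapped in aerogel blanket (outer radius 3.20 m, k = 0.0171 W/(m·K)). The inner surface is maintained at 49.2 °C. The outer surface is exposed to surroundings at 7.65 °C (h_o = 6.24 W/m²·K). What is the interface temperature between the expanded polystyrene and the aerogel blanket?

Resistance network (inner→outer):
  R_brass = (1/2.35 − 1/2.38)/(4πk) = 0.005364/(4π·128) = 3.335×10^-6 K/W
  R_expanded polystyrene = (1/2.38 − 1/2.82)/(4πk) = 0.06556/(4π·0.0358) = 0.1457 K/W
  R_aerogel blanket = (1/2.82 − 1/3.20)/(4πk) = 0.04211/(4π·0.0171) = 0.1960 K/W
  R_conv,out = 1/(4πr²h) = 1/(4π·3.20²·6.24) = 0.001245 K/W
ΣR = 3.335×10^-6 + 0.1457 + 0.1960 + 0.001245 = 0.3429 K/W
Q = ΔT/ΣR = (49.2 °C − 7.65 °C)/0.3429 = 121.2 W
From the inner boundary to the expanded polystyrene/aerogel blanket interface, ΣR_partial = 0.1457 K/W.
T_interface = T_in − Q·ΣR_partial = 49.2 °C − (121.2)(0.1457) = 31.5 °C

T = 31.5 °C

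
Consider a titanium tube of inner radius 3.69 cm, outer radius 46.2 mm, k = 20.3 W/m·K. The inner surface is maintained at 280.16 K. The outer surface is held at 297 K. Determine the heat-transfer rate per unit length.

Q' = 2πk·ΔT/ln(r₂/r₁) = 2π × 20.3 × 16.84 / ln(0.0462/0.0369) = 9560 W/m

Q' = 9560 W/m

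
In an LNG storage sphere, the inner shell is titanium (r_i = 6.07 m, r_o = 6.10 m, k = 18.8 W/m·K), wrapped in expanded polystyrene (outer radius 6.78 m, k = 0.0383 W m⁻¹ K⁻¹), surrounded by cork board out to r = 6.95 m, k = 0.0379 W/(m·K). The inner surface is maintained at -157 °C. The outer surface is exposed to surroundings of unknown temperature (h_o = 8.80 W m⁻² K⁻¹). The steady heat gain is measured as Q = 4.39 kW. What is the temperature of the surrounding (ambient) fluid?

Sum the resistances:
  R_titanium = (1/6.07 − 1/6.10)/(4πk) = 8.102×10^-4/(4π·18.8) = 3.430×10^-6 K/W
  R_expanded polystyrene = (1/6.10 − 1/6.78)/(4πk) = 0.01644/(4π·0.0383) = 0.03416 K/W
  R_cork board = (1/6.78 − 1/6.95)/(4πk) = 0.003608/(4π·0.0379) = 0.007575 K/W
  R_conv,out = 1/(4πr²h) = 1/(4π·6.95²·8.80) = 1.872×10^-4 K/W
ΣR = 0.04193 K/W
ΔT = Q·ΣR = 4390 × 0.04193 = 184.1 K
Heat flows inward, so T_out = T_in + ΔT = -157 + 184.1 = 27.1 °C

T_out = 27.1 °C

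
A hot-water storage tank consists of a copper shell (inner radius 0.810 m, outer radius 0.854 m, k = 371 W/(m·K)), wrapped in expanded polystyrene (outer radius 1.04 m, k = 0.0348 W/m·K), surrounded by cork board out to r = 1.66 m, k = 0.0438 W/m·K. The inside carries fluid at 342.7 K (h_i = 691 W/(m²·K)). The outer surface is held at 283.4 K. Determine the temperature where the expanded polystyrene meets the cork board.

Resistance network (inner→outer):
  R_conv,in = 1/(4πr²h) = 1/(4π·0.810²·691) = 1.755×10^-4 K/W
  R_copper = (1/0.810 − 1/0.854)/(4πk) = 0.06361/(4π·371) = 1.364×10^-5 K/W
  R_expanded polystyrene = (1/0.854 − 1/1.04)/(4πk) = 0.2094/(4π·0.0348) = 0.4789 K/W
  R_cork board = (1/1.04 − 1/1.66)/(4πk) = 0.3591/(4π·0.0438) = 0.6525 K/W
ΣR = 1.755×10^-4 + 1.364×10^-5 + 0.4789 + 0.6525 = 1.132 K/W
Q = ΔT/ΣR = (342.7 K − 283.4 K)/1.132 = 52.39 W
From the inner boundary to the expanded polystyrene/cork board interface, ΣR_partial = 0.4791 K/W.
T_interface = T_in − Q·ΣR_partial = 342.7 K − (52.39)(0.4791) = 317.6 K

T = 317.6 K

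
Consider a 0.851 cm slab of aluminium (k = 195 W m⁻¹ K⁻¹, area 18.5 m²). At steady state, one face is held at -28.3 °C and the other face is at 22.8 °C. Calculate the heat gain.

Q = 21700 kW

Q = kA·ΔT/L = 195 × 18.5 × |-28.3 °C − 22.8 °C| / 0.00851 = 2.17×10^7 W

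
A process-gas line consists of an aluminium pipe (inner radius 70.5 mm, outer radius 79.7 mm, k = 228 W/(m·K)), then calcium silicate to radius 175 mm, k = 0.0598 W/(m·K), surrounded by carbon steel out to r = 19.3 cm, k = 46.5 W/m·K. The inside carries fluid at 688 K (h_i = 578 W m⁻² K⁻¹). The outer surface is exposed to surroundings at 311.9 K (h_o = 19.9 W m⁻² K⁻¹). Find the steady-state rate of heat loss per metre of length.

Treat each layer as a resistance in series:
  R'_conv,in = 1/(2πr h) = 1/(2π·0.0705·578) = 0.003906 m·K/W
  R'_aluminium = ln(0.0797/0.0705)/(2πk) = 0.1227/(2π·228) = 8.562×10^-5 m·K/W
  R'_calcium silicate = ln(0.175/0.0797)/(2πk) = 0.7865/(2π·0.0598) = 2.093 m·K/W
  R'_carbon steel = ln(0.193/0.175)/(2πk) = 0.09790/(2π·46.5) = 3.351×10^-4 m·K/W
  R'_conv,out = 1/(2πr h) = 1/(2π·0.193·19.9) = 0.04144 m·K/W
ΣR = 0.003906 + 8.562×10^-5 + 2.093 + 3.351×10^-4 + 0.04144 = 2.139 m·K/W
Q' = ΔT/ΣR = (688 K − 311.9 K)/2.139 = 176 W/m

Q' = 176 W/m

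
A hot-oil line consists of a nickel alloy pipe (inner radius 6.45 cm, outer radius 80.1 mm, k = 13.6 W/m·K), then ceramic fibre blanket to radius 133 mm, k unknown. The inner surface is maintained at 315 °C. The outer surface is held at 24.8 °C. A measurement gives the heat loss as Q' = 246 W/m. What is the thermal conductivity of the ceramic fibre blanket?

k = 0.0686 W/m·K

ΣR = ΔT/Q' = |315 − 24.8|/246 = 1.180 m·K/W
Known resistances:
  R'_nickel alloy = ln(0.0801/0.0645)/(2πk) = 0.2166/(2π·13.6) = 0.002535 m·K/W
R_ceramic fibre blanket = ΣR − ΣR_known = 1.180 − 0.002535 = 1.177 m·K/W
ln(r₂/r₁)/(2πk) = 1.177 ⇒ k = 0.5071/(2π·1.177) = 0.0686 W/m·K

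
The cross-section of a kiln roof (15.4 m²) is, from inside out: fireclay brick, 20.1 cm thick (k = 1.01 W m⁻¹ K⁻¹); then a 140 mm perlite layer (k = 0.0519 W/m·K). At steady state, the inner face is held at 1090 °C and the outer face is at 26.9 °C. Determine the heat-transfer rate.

Resistance network (inner→outer):
  R_fireclay brick = L/(kA) = 0.201/(1.01·15.4) = 0.01292 K/W
  R_perlite = L/(kA) = 0.140/(0.0519·15.4) = 0.1752 K/W
ΣR = 0.01292 + 0.1752 = 0.1881 K/W
Q = ΔT/ΣR = (1090 °C − 26.9 °C)/0.1881 = 5650 W

Q = 5.65 kW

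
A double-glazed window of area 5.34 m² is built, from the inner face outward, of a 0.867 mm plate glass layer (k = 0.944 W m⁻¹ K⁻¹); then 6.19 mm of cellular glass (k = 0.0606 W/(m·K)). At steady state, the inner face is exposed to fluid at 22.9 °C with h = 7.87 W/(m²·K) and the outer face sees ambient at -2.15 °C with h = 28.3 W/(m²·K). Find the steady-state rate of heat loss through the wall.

Q = 504 W

Series thermal resistances, inner to outer:
  R_conv,in = 1/(hA) = 1/(7.87·5.34) = 0.02379 K/W
  R_plate glass = L/(kA) = 8.67×10^-4/(0.944·5.34) = 1.720×10^-4 K/W
  R_cellular glass = L/(kA) = 0.00619/(0.0606·5.34) = 0.01913 K/W
  R_conv,out = 1/(hA) = 1/(28.3·5.34) = 0.006617 K/W
ΣR = 0.02379 + 1.720×10^-4 + 0.01913 + 0.006617 = 0.04971 K/W
Q = ΔT/ΣR = (22.9 °C − -2.15 °C)/0.04971 = 504 W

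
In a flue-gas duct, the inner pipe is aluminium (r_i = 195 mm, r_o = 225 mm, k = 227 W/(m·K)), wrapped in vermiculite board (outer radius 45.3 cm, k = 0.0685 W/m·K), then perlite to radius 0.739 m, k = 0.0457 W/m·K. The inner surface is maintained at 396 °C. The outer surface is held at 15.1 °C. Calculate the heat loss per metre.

Resistance network (inner→outer):
  R'_aluminium = ln(0.225/0.195)/(2πk) = 0.1431/(2π·227) = 1.003×10^-4 m·K/W
  R'_vermiculite board = ln(0.453/0.225)/(2πk) = 0.6998/(2π·0.0685) = 1.626 m·K/W
  R'_perlite = ln(0.739/0.453)/(2πk) = 0.4894/(2π·0.0457) = 1.704 m·K/W
ΣR = 1.003×10^-4 + 1.626 + 1.704 = 3.330 m·K/W
Q' = ΔT/ΣR = (396 °C − 15.1 °C)/3.330 = 114 W/m

Q' = 114 W/m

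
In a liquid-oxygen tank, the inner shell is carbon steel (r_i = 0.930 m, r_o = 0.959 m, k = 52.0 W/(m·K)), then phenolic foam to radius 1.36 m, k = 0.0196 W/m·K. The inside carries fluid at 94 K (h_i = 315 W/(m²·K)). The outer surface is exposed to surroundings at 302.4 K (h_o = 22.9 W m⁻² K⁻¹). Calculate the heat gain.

Series thermal resistances, inner to outer:
  R_conv,in = 1/(4πr²h) = 1/(4π·0.930²·315) = 2.921×10^-4 K/W
  R_carbon steel = (1/0.930 − 1/0.959)/(4πk) = 0.03252/(4π·52.0) = 4.976×10^-5 K/W
  R_phenolic foam = (1/0.959 − 1/1.36)/(4πk) = 0.3075/(4π·0.0196) = 1.248 K/W
  R_conv,out = 1/(4πr²h) = 1/(4π·1.36²·22.9) = 0.001879 K/W
ΣR = 2.921×10^-4 + 4.976×10^-5 + 1.248 + 0.001879 = 1.250 K/W
Q = ΔT/ΣR = (94 K − 302.4 K)/1.250 = -167 W
(Negative Q ⇒ heat flows inward; heat gain = 167 W.)

Q = 167 W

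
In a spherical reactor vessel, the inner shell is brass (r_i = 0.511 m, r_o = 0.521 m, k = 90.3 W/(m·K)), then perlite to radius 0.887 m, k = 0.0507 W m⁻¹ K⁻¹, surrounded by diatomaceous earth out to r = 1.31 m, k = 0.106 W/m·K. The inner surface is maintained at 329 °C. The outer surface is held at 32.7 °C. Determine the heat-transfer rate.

Q = 195 W

Treat each layer as a resistance in series:
  R_brass = (1/0.511 − 1/0.521)/(4πk) = 0.03756/(4π·90.3) = 3.310×10^-5 K/W
  R_perlite = (1/0.521 − 1/0.887)/(4πk) = 0.7920/(4π·0.0507) = 1.243 K/W
  R_diatomaceous earth = (1/0.887 − 1/1.31)/(4πk) = 0.3640/(4π·0.106) = 0.2733 K/W
ΣR = 3.310×10^-5 + 1.243 + 0.2733 = 1.516 K/W
Q = ΔT/ΣR = (329 °C − 32.7 °C)/1.516 = 195 W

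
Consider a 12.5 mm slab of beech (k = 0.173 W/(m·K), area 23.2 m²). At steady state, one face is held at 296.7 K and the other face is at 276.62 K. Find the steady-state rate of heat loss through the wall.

Q = kA·ΔT/L = 0.173 × 23.2 × |296.7 K − 276.62 K| / 0.0125 = 6450 W

Q = 6450 W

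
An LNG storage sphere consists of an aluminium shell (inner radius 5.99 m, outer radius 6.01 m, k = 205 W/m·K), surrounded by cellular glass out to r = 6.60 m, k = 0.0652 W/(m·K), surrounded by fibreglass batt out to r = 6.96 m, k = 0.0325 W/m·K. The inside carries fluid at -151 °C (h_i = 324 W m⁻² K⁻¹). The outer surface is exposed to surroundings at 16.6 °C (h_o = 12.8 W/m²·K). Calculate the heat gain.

Q = 4470 W

Resistance network (inner→outer):
  R_conv,in = 1/(4πr²h) = 1/(4π·5.99²·324) = 6.845×10^-6 K/W
  R_aluminium = (1/5.99 − 1/6.01)/(4πk) = 5.556×10^-4/(4π·205) = 2.157×10^-7 K/W
  R_cellular glass = (1/6.01 − 1/6.60)/(4πk) = 0.01487/(4π·0.0652) = 0.01815 K/W
  R_fibreglass batt = (1/6.60 − 1/6.96)/(4πk) = 0.007837/(4π·0.0325) = 0.01919 K/W
  R_conv,out = 1/(4πr²h) = 1/(4π·6.96²·12.8) = 1.283×10^-4 K/W
ΣR = 6.845×10^-6 + 2.157×10^-7 + 0.01815 + 0.01919 + 1.283×10^-4 = 0.03748 K/W
Q = ΔT/ΣR = (-151 °C − 16.6 °C)/0.03748 = -4470 W
(Negative Q ⇒ heat flows inward; heat gain = 4470 W.)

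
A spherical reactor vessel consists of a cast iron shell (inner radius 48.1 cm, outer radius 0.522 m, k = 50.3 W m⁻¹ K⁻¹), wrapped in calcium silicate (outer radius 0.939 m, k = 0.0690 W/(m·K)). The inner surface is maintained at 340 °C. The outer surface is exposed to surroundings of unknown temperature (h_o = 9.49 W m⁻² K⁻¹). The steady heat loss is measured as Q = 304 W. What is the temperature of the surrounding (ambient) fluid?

T_out = 38.8 °C

Sum the resistances:
  R_cast iron = (1/0.481 − 1/0.522)/(4πk) = 0.1633/(4π·50.3) = 2.583×10^-4 K/W
  R_calcium silicate = (1/0.522 − 1/0.939)/(4πk) = 0.8507/(4π·0.0690) = 0.9812 K/W
  R_conv,out = 1/(4πr²h) = 1/(4π·0.939²·9.49) = 0.009510 K/W
ΣR = 0.9909 K/W
ΔT = Q·ΣR = 304 × 0.9909 = 301.2 K
Heat flows outward, so T_out = T_in − ΔT = 340 − 301.2 = 38.8 °C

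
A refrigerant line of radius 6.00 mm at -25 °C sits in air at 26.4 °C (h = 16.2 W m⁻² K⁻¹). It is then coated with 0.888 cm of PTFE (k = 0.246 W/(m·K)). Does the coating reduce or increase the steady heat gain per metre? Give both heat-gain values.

increases: 31.4 → 41.2 W/m

Critical radius for a cylinder: r_cr = k/h = 0.0152 m = 1.52 cm.
Outer radius after coating: r₂ = 0.00600 + 0.00888 = 0.01488 m.
Since r₁ < r_cr and r₂ ≤ r_cr, the coating moves toward the maximum at r_cr — heat gain rises.
Bare: R = 1/(2πr₁h) = 1.637 m·K/W; Q = 51.4/1.637 = 31.4 W/m.
Coated: R = R_cond + R_conv = 1.248 m·K/W; Q = 51.4/1.248 = 41.2 W/m.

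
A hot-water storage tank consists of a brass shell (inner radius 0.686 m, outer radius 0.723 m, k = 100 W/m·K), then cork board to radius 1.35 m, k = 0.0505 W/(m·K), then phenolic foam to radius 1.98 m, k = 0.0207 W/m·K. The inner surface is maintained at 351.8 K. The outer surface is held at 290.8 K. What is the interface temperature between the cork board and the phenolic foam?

T = 319.6 K

Treat each layer as a resistance in series:
  R_brass = (1/0.686 − 1/0.723)/(4πk) = 0.07460/(4π·100) = 5.936×10^-5 K/W
  R_cork board = (1/0.723 − 1/1.35)/(4πk) = 0.6424/(4π·0.0505) = 1.012 K/W
  R_phenolic foam = (1/1.35 − 1/1.98)/(4πk) = 0.2357/(4π·0.0207) = 0.9061 K/W
ΣR = 5.936×10^-5 + 1.012 + 0.9061 = 1.918 K/W
Q = ΔT/ΣR = (351.8 K − 290.8 K)/1.918 = 31.80 W
From the inner boundary to the cork board/phenolic foam interface, ΣR_partial = 1.012 K/W.
T_interface = T_in − Q·ΣR_partial = 351.8 K − (31.80)(1.012) = 319.6 K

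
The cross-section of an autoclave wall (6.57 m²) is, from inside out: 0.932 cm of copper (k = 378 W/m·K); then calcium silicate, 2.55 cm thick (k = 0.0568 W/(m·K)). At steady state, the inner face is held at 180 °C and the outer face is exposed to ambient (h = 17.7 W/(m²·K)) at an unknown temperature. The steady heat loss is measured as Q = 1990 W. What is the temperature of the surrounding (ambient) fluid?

T_out = 26.9 °C

Series resistances:
  R_copper = L/(kA) = 0.00932/(378·6.57) = 3.753×10^-6 K/W
  R_calcium silicate = L/(kA) = 0.0255/(0.0568·6.57) = 0.06833 K/W
  R_conv,out = 1/(hA) = 1/(17.7·6.57) = 0.008599 K/W
ΣR = 0.07694 K/W
ΔT = Q·ΣR = 1990 × 0.07694 = 153.1 K
Heat flows outward, so T_out = T_in − ΔT = 180 − 153.1 = 26.9 °C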